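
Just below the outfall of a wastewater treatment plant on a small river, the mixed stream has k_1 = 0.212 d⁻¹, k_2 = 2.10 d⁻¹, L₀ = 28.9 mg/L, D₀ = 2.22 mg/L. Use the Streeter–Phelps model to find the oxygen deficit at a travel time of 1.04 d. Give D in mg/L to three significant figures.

k_1 L₀/(k_2−k_1) = 0.212×28.9/(2.10−0.212) = 6.127/1.888 = 3.245 mg/L.
e^(−k_1 t) = e^(−0.212×1.040) = 0.8021; e^(−k_2 t) = e^(−2.10×1.040) = 0.1126.
D = 3.245 × (0.8021 − 0.1126) + 2.22 × 0.1126 = 2.238 + 0.2500 = 2.488 mg/L.

D ≈ 2.49 mg/L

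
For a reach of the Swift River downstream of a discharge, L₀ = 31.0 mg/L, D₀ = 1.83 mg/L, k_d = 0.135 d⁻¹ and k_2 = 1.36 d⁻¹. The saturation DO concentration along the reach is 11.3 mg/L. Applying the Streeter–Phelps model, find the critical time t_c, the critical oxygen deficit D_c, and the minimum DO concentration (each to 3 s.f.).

With k_2/k_d = 10.07 and 1 − D₀(k_2−k_d)/(k_d L₀) = 0.4643,
t_c = ln(10.07 × 0.4643) / (1.36 − 0.135) = ln(4.678) / 1.225 = 1.543/1.225 = 1.259 d.
L(t_c) = L₀ e^(−k_d t_c) = 31.0 × 0.8436 = 26.15 mg/L, and at the critical point k_2 D_c = k_d L, so D_c = (0.135/1.36) × 26.15 = 2.596 mg/L.
Minimum DO = C_s − D_c = 11.3 − 2.596 = 8.704 mg/L.

t_c ≈ 1.26 d; D_c ≈ 2.60 mg/L; min DO ≈ 8.70 mg/L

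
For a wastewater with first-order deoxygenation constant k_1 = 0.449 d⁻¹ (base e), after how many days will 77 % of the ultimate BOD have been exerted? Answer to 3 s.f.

t ≈ 3.27 d

y/L₀ = 1 − e^(−k_1 t) = 0.77 ⇒ e^(−k_1 t) = 0.230
t = −ln(0.230) / 0.449 = 1.470 / 0.449 = 3.273 d.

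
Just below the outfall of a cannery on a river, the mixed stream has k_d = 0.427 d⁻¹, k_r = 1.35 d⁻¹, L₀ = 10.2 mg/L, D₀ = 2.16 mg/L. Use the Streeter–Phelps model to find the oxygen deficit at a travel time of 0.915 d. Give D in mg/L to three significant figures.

k_d L₀/(k_r−k_d) = 0.427×10.2/(1.35−0.427) = 4.355/0.9230 = 4.719 mg/L.
e^(−k_d t) = e^(−0.427×0.9150) = 0.6766; e^(−k_r t) = e^(−1.35×0.9150) = 0.2908.
D = 4.719 × (0.6766 − 0.2908) + 2.16 × 0.2908 = 1.821 + 0.6280 = 2.449 mg/L.

D ≈ 2.45 mg/L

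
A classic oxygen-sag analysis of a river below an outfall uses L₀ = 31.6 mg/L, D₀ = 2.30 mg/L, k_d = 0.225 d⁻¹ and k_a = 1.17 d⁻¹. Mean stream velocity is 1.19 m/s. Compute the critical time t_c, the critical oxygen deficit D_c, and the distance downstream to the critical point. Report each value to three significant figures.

At the critical point dD/dt = 0, so k_d L₀ e^(−k_d t) = k_a D. Substituting D(t) from the Streeter–Phelps equation and solving for t gives
t_c = ln[(k_a/k_d)(1 − D₀(k_a−k_d)/(k_d L₀))] / (k_a−k_d).
Here k_a−k_d = 0.9450 d⁻¹ and 1 − D₀(k_a−k_d)/(k_d L₀) = 1 − 2.30×0.9450/(0.225×31.6) = 0.6943, so
t_c = ln(5.200 × 0.6943) / 0.9450 = 1.284 / 0.9450 = 1.359 d.
D_c = (k_d/k_a) L₀ e^(−k_d t_c) = (0.225/1.17) × 31.6 × e^(−0.225×1.359) = 0.1923 × 31.6 × 0.7366 = 4.476 mg/L.
x_c = v t_c = 1.19 m/s × 1.359 d × 86400 s/d = 139700 m ≈ 140 km.

t_c ≈ 1.36 d; D_c ≈ 4.48 mg/L; x_c ≈ 140 km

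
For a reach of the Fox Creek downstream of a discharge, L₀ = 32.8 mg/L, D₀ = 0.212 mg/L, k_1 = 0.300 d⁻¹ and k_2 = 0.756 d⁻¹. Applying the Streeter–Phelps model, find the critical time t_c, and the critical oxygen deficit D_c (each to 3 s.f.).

t_c ≈ 2.01 d; D_c ≈ 7.13 mg/L

With k_2/k_1 = 2.520 and 1 − D₀(k_2−k_1)/(k_1 L₀) = 0.9902,
t_c = ln(2.520 × 0.9902) / (0.756 − 0.300) = ln(2.495) / 0.4560 = 0.9144/0.4560 = 2.005 d.
D_c = (k_1/k_2) L₀ e^(−k_1 t_c) = (0.300/0.756) × 32.8 × e^(−0.300×2.005) = 0.3968 × 32.8 × 0.5480 = 7.132 mg/L.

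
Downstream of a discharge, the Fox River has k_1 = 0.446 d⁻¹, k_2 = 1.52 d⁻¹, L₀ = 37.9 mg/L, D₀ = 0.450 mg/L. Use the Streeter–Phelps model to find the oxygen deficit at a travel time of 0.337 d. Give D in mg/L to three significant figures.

D ≈ 4.38 mg/L

k_1 L₀/(k_2−k_1) = 0.446×37.9/(1.52−0.446) = 16.90/1.074 = 15.74 mg/L.
e^(−k_1 t) = e^(−0.446×0.3370) = 0.8604; e^(−k_2 t) = e^(−1.52×0.3370) = 0.5992.
D = 15.74 × (0.8604 − 0.5992) + 0.450 × 0.5992 = 4.112 + 0.2696 = 4.382 mg/L.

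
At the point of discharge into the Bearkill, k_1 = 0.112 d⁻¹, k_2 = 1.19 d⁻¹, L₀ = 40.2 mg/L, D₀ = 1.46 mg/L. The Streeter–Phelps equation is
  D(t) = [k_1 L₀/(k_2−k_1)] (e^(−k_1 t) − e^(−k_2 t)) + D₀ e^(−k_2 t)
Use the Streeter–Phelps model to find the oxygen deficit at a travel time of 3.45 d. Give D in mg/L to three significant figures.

D ≈ 2.79 mg/L

k_1 L₀/(k_2−k_1) = 0.112×40.2/(1.19−0.112) = 4.502/1.078 = 4.177 mg/L.
e^(−k_1 t) = e^(−0.112×3.450) = 0.6795; e^(−k_2 t) = e^(−1.19×3.450) = 0.01648.
D = 4.177 × (0.6795 − 0.01648) + 1.46 × 0.01648 = 2.769 + 0.02406 = 2.793 mg/L.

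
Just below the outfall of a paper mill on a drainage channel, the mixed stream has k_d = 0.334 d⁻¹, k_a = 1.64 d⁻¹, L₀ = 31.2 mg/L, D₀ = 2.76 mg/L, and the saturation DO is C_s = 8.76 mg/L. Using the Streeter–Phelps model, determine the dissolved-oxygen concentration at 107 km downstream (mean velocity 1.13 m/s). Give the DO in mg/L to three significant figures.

Travel time t = x/v = 107 km / (1.13 m/s) = 107000 m / 1.13 m/s = 94690 s = 1.096 d.
k_d L₀/(k_a−k_d) = 0.334×31.2/(1.64−0.334) = 10.42/1.306 = 7.979 mg/L.
e^(−k_d t) = e^(−0.334×1.096) = 0.6935; e^(−k_a t) = e^(−1.64×1.096) = 0.1657.
D = 7.979 × (0.6935 − 0.1657) + 2.76 × 0.1657 = 4.211 + 0.4574 = 4.668 mg/L.
DO = C_s − D = 8.76 − 4.668 = 4.092 mg/L.

DO ≈ 4.09 mg/L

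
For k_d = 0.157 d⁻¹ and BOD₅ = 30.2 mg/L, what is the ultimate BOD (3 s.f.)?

BOD₅ = L₀(1 − e^(−5k_d)) ⇒ L₀ = BOD₅ / (1 − e^(−5×0.157))
= 30.2 / (1 − 0.4561) = 30.2 / 0.5439 = 55.53 mg/L.

L₀ ≈ 55.5 mg/L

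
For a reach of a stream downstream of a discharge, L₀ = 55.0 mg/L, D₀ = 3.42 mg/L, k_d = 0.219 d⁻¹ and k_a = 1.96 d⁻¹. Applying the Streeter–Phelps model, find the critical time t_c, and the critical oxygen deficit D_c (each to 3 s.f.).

t_c ≈ 0.867 d; D_c ≈ 5.08 mg/L

With k_a/k_d = 8.950 and 1 − D₀(k_a−k_d)/(k_d L₀) = 0.5057,
t_c = ln(8.950 × 0.5057) / (1.96 − 0.219) = ln(4.526) / 1.741 = 1.510/1.741 = 0.8672 d.
D_c = (k_d/k_a) L₀ e^(−k_d t_c) = (0.219/1.96) × 55.0 × e^(−0.219×0.8672) = 0.1117 × 55.0 × 0.8270 = 5.082 mg/L.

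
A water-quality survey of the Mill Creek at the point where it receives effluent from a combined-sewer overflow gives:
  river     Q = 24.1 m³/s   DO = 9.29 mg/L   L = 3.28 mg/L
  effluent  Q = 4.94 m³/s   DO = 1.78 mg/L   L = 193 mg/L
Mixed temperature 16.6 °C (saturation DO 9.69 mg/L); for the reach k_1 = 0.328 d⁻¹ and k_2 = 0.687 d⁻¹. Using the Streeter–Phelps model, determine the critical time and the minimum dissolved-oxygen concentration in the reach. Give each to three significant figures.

t_c ≈ 1.91 d; minimum DO ≈ 0.623 mg/L

Mixed DO = (24.1×9.29 + 4.94×1.78)/(24.1+4.94) = 232.7/29.04 = 8.012 mg/L.
Mixed L₀ = (24.1×3.28 + 4.94×193)/(29.04) = 1032/29.04 = 35.55 mg/L.
Initial deficit D₀ = C_s − DO₀ = 9.69 − 8.012 = 1.678 mg/L.
t_c = (1/0.3590) ln[(0.687/0.328)(1 − 1.678×0.3590/(0.328×35.55))] = 2.786 × ln(1.986) = 1.912 d.
D_c = (0.328/0.687) × 35.55 × e^(−0.328×1.912) = 0.4774 × 35.55 × 0.5342 = 9.067 mg/L.
Minimum DO = 9.69 − 9.067 = 0.6227 mg/L.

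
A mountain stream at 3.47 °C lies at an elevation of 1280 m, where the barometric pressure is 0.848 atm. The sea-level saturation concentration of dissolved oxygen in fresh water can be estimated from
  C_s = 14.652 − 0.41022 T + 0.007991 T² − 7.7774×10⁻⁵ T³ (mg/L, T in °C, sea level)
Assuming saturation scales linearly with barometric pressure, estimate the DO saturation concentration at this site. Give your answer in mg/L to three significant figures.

At sea level: C_s = 14.652 − 0.41022×3.47 + 0.007991×3.47² − 7.7774×10⁻⁵×3.47³ = 13.32 mg/L.
Pressure correction: C_s' = 13.32 × 0.848 = 11.30 mg/L.

C_s ≈ 11.3 mg/L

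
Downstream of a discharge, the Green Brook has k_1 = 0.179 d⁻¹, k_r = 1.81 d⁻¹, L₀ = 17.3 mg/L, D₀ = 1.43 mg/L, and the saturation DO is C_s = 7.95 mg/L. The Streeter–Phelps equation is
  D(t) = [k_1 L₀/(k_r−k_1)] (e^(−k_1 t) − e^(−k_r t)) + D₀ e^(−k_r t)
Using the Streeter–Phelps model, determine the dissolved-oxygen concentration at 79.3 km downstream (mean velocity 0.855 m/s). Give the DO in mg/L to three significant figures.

DO ≈ 6.45 mg/L

Travel time t = x/v = 79.3 km / (0.855 m/s) = 79300 m / 0.855 m/s = 92750 s = 1.073 d.
k_1 L₀/(k_r−k_1) = 0.179×17.3/(1.81−0.179) = 3.097/1.631 = 1.899 mg/L.
e^(−k_1 t) = e^(−0.179×1.073) = 0.8252; e^(−k_r t) = e^(−1.81×1.073) = 0.1433.
D = 1.899 × (0.8252 − 0.1433) + 1.43 × 0.1433 = 1.295 + 0.2049 = 1.500 mg/L.
DO = C_s − D = 7.95 − 1.500 = 6.450 mg/L.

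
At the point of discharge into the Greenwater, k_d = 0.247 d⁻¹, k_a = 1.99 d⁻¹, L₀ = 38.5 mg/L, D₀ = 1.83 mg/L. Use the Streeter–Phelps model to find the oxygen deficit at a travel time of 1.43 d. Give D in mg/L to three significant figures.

k_d L₀/(k_a−k_d) = 0.247×38.5/(1.99−0.247) = 9.509/1.743 = 5.456 mg/L.
e^(−k_d t) = e^(−0.247×1.430) = 0.7024; e^(−k_a t) = e^(−1.99×1.430) = 0.05809.
D = 5.456 × (0.7024 − 0.05809) + 1.83 × 0.05809 = 3.515 + 0.1063 = 3.622 mg/L.

D ≈ 3.62 mg/L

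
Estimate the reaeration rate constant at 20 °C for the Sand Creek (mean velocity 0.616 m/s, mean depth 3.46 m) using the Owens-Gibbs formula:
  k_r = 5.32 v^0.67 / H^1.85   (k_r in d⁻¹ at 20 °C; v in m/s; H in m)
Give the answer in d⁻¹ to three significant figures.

k_r ≈ 0.387 d⁻¹

k_r = 5.32 × 0.616^0.67 / 3.46^1.85 = 5.32 × 0.7228 / 9.938 = 0.3869 d⁻¹.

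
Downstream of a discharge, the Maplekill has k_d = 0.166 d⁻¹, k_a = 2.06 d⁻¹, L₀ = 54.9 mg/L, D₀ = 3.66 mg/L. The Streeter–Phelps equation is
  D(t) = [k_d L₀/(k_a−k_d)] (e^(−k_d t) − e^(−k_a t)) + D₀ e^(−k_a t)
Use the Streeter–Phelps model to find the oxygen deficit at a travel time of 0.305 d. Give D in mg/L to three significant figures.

k_d L₀/(k_a−k_d) = 0.166×54.9/(2.06−0.166) = 9.113/1.894 = 4.812 mg/L.
e^(−k_d t) = e^(−0.166×0.3050) = 0.9506; e^(−k_a t) = e^(−2.06×0.3050) = 0.5335.
D = 4.812 × (0.9506 − 0.5335) + 3.66 × 0.5335 = 2.007 + 1.953 = 3.960 mg/L.

D ≈ 3.96 mg/L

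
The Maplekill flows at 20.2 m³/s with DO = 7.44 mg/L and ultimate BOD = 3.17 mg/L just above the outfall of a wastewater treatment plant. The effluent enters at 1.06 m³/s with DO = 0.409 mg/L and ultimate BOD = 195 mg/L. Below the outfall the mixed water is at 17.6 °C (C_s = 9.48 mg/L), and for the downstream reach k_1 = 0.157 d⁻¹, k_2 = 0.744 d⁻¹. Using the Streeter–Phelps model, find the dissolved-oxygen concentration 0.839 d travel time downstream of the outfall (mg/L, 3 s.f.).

DO ≈ 7.04 mg/L

Mixed DO = (20.2×7.44 + 1.06×0.409)/(20.2+1.06) = 150.7/21.26 = 7.089 mg/L.
Mixed L₀ = (20.2×3.17 + 1.06×195)/(21.26) = 270.7/21.26 = 12.73 mg/L.
Initial deficit D₀ = C_s − DO₀ = 9.48 − 7.089 = 2.391 mg/L.
D(0.839) = [0.157×12.73/(0.744−0.157)](e^(−0.157×0.839) − e^(−0.744×0.839)) + 2.391 e^(−0.744×0.839)
= 3.406 × (0.8766 − 0.5357) + 2.391 × 0.5357 = 2.442 mg/L.
DO = 9.48 − 2.442 = 7.038 mg/L.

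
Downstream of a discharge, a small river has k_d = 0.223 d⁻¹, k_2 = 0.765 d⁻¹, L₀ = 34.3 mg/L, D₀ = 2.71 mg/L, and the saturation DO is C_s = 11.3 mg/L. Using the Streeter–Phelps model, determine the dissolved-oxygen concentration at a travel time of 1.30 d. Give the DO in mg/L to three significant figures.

k_d L₀/(k_2−k_d) = 0.223×34.3/(0.765−0.223) = 7.649/0.5420 = 14.11 mg/L.
e^(−k_d t) = e^(−0.223×1.300) = 0.7483; e^(−k_2 t) = e^(−0.765×1.300) = 0.3699.
D = 14.11 × (0.7483 − 0.3699) + 2.71 × 0.3699 = 5.341 + 1.002 = 6.343 mg/L.
DO = C_s − D = 11.3 − 6.343 = 4.957 mg/L.

DO ≈ 4.96 mg/L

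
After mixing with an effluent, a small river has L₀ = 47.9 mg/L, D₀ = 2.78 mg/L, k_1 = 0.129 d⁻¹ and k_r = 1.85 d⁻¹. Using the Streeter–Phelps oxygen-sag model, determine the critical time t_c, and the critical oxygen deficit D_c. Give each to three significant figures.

With k_r/k_1 = 14.34 and 1 − D₀(k_r−k_1)/(k_1 L₀) = 0.2257,
t_c = ln(14.34 × 0.2257) / (1.85 − 0.129) = ln(3.237) / 1.721 = 1.175/1.721 = 0.6825 d.
D_c = (k_1/k_r) L₀ e^(−k_1 t_c) = (0.129/1.85) × 47.9 × e^(−0.129×0.6825) = 0.06973 × 47.9 × 0.9157 = 3.059 mg/L.

t_c ≈ 0.683 d; D_c ≈ 3.06 mg/L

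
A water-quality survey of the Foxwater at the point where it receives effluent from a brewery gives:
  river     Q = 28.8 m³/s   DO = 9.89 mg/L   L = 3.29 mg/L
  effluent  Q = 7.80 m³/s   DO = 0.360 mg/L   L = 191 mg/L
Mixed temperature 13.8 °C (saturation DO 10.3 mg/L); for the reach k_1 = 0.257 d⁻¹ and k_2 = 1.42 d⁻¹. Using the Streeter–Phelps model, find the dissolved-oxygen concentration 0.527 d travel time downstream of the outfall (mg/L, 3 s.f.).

Mixed DO = (28.8×9.89 + 7.80×0.360)/(28.8+7.80) = 287.6/36.60 = 7.859 mg/L.
Mixed L₀ = (28.8×3.29 + 7.80×191)/(36.60) = 1585/36.60 = 43.29 mg/L.
Initial deficit D₀ = C_s − DO₀ = 10.3 − 7.859 = 2.441 mg/L.
D(0.527) = [0.257×43.29/(1.42−0.257)](e^(−0.257×0.527) − e^(−1.42×0.527)) + 2.441 e^(−1.42×0.527)
= 9.567 × (0.8733 − 0.4732) + 2.441 × 0.4732 = 4.984 mg/L.
DO = 10.3 − 4.984 = 5.316 mg/L.

DO ≈ 5.32 mg/L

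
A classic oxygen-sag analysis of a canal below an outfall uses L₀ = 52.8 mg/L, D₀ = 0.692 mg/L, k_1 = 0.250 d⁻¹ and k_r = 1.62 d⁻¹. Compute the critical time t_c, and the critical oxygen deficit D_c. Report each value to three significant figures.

t_c = [1/(k_r−k_1)] ln[(k_r/k_1)(1 − D₀(k_r−k_1)/(k_1 L₀))]
= [1/(1.62−0.250)] ln[(1.62/0.250)(1 − 0.692×1.370/(0.250×52.8))]
= (1/1.370) ln[6.480 × 0.9282] = 0.7299 × ln(6.015) = 0.7299 × 1.794 = 1.310 d.
D_c = (k_1/k_r) L₀ e^(−k_1 t_c) = (0.250/1.62) × 52.8 × e^(−0.250×1.310) = 0.1543 × 52.8 × 0.7208 = 5.873 mg/L.

t_c ≈ 1.31 d; D_c ≈ 5.87 mg/L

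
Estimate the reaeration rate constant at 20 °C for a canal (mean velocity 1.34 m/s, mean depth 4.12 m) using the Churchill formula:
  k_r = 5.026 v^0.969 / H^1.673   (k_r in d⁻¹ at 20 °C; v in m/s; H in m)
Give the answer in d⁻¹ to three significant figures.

k_r = 5.026 × 1.34^0.969 / 4.12^1.673 = 5.026 × 1.328 / 10.68 = 0.6247 d⁻¹.

k_r ≈ 0.625 d⁻¹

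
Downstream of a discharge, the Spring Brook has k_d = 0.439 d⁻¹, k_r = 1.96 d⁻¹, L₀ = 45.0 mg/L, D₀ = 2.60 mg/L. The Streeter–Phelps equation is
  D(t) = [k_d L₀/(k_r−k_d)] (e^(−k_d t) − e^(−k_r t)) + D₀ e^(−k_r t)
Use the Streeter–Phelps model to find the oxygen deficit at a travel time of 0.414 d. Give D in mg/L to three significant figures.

k_d L₀/(k_r−k_d) = 0.439×45.0/(1.96−0.439) = 19.75/1.521 = 12.99 mg/L.
e^(−k_d t) = e^(−0.439×0.4140) = 0.8338; e^(−k_r t) = e^(−1.96×0.4140) = 0.4442.
D = 12.99 × (0.8338 − 0.4442) + 2.60 × 0.4442 = 5.060 + 1.155 = 6.215 mg/L.

D ≈ 6.22 mg/L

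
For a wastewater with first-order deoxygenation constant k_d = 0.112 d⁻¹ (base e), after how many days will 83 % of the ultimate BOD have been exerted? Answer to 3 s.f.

t ≈ 15.8 d

y/L₀ = 1 − e^(−k_d t) = 0.83 ⇒ e^(−k_d t) = 0.170
t = −ln(0.170) / 0.112 = 1.772 / 0.112 = 15.82 d.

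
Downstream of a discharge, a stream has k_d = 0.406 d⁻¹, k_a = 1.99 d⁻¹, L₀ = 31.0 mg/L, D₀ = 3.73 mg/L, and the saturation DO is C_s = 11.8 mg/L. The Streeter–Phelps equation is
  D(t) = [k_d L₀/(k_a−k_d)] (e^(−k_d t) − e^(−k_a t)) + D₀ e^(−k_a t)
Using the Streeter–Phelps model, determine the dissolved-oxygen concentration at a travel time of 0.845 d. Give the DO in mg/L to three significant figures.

DO ≈ 6.95 mg/L

k_d L₀/(k_a−k_d) = 0.406×31.0/(1.99−0.406) = 12.59/1.584 = 7.946 mg/L.
e^(−k_d t) = e^(−0.406×0.8450) = 0.7096; e^(−k_a t) = e^(−1.99×0.8450) = 0.1861.
D = 7.946 × (0.7096 − 0.1861) + 3.73 × 0.1861 = 4.160 + 0.6941 = 4.854 mg/L.
DO = C_s − D = 11.8 − 4.854 = 6.946 mg/L.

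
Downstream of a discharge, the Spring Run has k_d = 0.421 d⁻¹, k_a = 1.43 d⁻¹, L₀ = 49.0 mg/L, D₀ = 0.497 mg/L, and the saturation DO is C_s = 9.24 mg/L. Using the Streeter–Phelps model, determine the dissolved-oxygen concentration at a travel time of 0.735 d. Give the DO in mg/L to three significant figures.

DO ≈ 1.21 mg/L

k_d L₀/(k_a−k_d) = 0.421×49.0/(1.43−0.421) = 20.63/1.009 = 20.44 mg/L.
e^(−k_d t) = e^(−0.421×0.7350) = 0.7339; e^(−k_a t) = e^(−1.43×0.7350) = 0.3496.
D = 20.44 × (0.7339 − 0.3496) + 0.497 × 0.3496 = 7.857 + 0.1737 = 8.031 mg/L.
DO = C_s − D = 9.24 − 8.031 = 1.209 mg/L.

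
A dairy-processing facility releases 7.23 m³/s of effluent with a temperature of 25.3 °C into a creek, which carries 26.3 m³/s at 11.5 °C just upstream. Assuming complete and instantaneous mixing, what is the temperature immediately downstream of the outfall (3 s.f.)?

Flow-weighted mixing: C = (Q_r C_r + Q_w C_w)/(Q_r + Q_w)
= (26.3×11.5 + 7.23×25.3)/(26.3 + 7.23) = 485.4/33.53 = 14.48 °C.

14.5 °C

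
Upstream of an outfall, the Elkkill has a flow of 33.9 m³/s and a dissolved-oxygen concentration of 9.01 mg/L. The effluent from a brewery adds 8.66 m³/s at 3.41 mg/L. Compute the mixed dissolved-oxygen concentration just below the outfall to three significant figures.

Flow-weighted mixing: C = (Q_r C_r + Q_w C_w)/(Q_r + Q_w)
= (33.9×9.01 + 8.66×3.41)/(33.9 + 8.66) = 335.0/42.56 = 7.871 mg/L.

7.87 mg/L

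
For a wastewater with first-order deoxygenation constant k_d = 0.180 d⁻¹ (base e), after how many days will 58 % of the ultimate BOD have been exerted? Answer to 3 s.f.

t ≈ 4.82 d

y/L₀ = 1 − e^(−k_d t) = 0.58 ⇒ e^(−k_d t) = 0.420
t = −ln(0.420) / 0.180 = 0.8675 / 0.180 = 4.819 d.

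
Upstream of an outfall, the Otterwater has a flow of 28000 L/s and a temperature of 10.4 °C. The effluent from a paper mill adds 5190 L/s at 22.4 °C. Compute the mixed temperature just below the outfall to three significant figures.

12.3 °C

Flow-weighted mixing: C = (Q_r C_r + Q_w C_w)/(Q_r + Q_w)
= (28000×10.4 + 5190×22.4)/(28000 + 5190) = 407500/33190 = 12.28 °C.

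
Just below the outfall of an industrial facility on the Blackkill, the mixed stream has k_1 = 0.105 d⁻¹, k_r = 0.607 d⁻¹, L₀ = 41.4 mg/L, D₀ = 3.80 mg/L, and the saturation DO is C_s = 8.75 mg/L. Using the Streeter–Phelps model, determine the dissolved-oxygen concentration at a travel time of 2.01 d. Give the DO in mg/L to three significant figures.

k_1 L₀/(k_r−k_1) = 0.105×41.4/(0.607−0.105) = 4.347/0.5020 = 8.659 mg/L.
e^(−k_1 t) = e^(−0.105×2.010) = 0.8097; e^(−k_r t) = e^(−0.607×2.010) = 0.2952.
D = 8.659 × (0.8097 − 0.2952) + 3.80 × 0.2952 = 4.455 + 1.122 = 5.577 mg/L.
DO = C_s − D = 8.75 − 5.577 = 3.173 mg/L.

DO ≈ 3.17 mg/L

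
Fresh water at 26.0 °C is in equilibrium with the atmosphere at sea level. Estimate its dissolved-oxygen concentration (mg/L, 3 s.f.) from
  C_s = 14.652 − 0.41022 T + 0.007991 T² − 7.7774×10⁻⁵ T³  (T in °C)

C_s ≈ 8.02 mg/L

C_s = 14.652 − 0.41022×26.0 + 0.007991×26.0² − 7.7774×10⁻⁵×26.0³ = 8.021 mg/L.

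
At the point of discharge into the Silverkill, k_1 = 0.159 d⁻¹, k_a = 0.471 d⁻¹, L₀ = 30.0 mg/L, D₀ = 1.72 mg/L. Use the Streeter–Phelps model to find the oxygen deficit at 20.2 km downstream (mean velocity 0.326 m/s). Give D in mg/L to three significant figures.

D ≈ 3.96 mg/L

Travel time t = x/v = 20.2 km / (0.326 m/s) = 20200 m / 0.326 m/s = 61960 s = 0.7172 d.
k_1 L₀/(k_a−k_1) = 0.159×30.0/(0.471−0.159) = 4.770/0.3120 = 15.29 mg/L.
e^(−k_1 t) = e^(−0.159×0.7172) = 0.8922; e^(−k_a t) = e^(−0.471×0.7172) = 0.7133.
D = 15.29 × (0.8922 − 0.7133) + 1.72 × 0.7133 = 2.735 + 1.227 = 3.962 mg/L.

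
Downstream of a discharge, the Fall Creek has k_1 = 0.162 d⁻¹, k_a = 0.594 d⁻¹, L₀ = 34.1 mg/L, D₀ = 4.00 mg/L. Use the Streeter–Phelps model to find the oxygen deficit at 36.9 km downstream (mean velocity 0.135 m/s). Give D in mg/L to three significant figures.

D ≈ 6.32 mg/L

Travel time t = x/v = 36.9 km / (0.135 m/s) = 36900 m / 0.135 m/s = 273300 s = 3.164 d.
k_1 L₀/(k_a−k_1) = 0.162×34.1/(0.594−0.162) = 5.524/0.4320 = 12.79 mg/L.
e^(−k_1 t) = e^(−0.162×3.164) = 0.5990; e^(−k_a t) = e^(−0.594×3.164) = 0.1527.
D = 12.79 × (0.5990 − 0.1527) + 4.00 × 0.1527 = 5.707 + 0.6109 = 6.318 mg/L.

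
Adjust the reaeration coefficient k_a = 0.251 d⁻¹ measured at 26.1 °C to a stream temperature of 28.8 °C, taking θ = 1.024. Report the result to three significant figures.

k_a ≈ 0.268 d⁻¹

k_a(T₂) = k_a(T₁) · θ^(T₂−T₁) = 0.251 × 1.024^(28.8−26.1)
= 0.251 × 1.024^2.70 = 0.251 × 1.066 = 0.2676 d⁻¹.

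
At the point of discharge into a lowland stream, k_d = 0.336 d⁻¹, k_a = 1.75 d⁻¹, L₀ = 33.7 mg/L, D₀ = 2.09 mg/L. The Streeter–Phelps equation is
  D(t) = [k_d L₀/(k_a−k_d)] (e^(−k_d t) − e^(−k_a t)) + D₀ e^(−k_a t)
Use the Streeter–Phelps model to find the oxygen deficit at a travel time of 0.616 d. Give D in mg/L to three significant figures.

k_d L₀/(k_a−k_d) = 0.336×33.7/(1.75−0.336) = 11.32/1.414 = 8.008 mg/L.
e^(−k_d t) = e^(−0.336×0.6160) = 0.8130; e^(−k_a t) = e^(−1.75×0.6160) = 0.3403.
D = 8.008 × (0.8130 − 0.3403) + 2.09 × 0.3403 = 3.786 + 0.7112 = 4.497 mg/L.

D ≈ 4.50 mg/L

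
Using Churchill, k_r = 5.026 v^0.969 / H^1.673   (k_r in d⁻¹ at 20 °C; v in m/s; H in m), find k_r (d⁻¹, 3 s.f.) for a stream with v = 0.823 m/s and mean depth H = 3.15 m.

k_r = 5.026 × 0.823^0.969 / 3.15^1.673 = 5.026 × 0.8280 / 6.818 = 0.6103 d⁻¹.

k_r ≈ 0.610 d⁻¹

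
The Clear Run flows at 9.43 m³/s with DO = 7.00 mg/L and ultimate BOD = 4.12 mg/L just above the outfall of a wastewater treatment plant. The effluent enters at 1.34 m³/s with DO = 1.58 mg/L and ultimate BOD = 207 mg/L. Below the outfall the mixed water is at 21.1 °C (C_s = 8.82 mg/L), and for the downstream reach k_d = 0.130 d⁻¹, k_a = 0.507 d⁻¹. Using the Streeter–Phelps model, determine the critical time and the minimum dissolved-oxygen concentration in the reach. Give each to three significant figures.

Mixed DO = (9.43×7.00 + 1.34×1.58)/(9.43+1.34) = 68.13/10.77 = 6.326 mg/L.
Mixed L₀ = (9.43×4.12 + 1.34×207)/(10.77) = 316.2/10.77 = 29.36 mg/L.
Initial deficit D₀ = C_s − DO₀ = 8.82 − 6.326 = 2.494 mg/L.
t_c = (1/0.3770) ln[(0.507/0.130)(1 − 2.494×0.3770/(0.130×29.36))] = 2.653 × ln(2.939) = 2.860 d.
D_c = (0.130/0.507) × 29.36 × e^(−0.130×2.860) = 0.2564 × 29.36 × 0.6895 = 5.191 mg/L.
Minimum DO = 8.82 − 5.191 = 3.629 mg/L.

t_c ≈ 2.86 d; minimum DO ≈ 3.63 mg/L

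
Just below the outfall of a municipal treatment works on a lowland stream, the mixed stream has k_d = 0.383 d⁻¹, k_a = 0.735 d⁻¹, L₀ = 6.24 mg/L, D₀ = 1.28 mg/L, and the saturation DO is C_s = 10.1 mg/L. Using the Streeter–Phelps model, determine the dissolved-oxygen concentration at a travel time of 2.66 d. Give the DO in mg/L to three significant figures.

k_d L₀/(k_a−k_d) = 0.383×6.24/(0.735−0.383) = 2.390/0.3520 = 6.790 mg/L.
e^(−k_d t) = e^(−0.383×2.660) = 0.3610; e^(−k_a t) = e^(−0.735×2.660) = 0.1416.
D = 6.790 × (0.3610 − 0.1416) + 1.28 × 0.1416 = 1.490 + 0.1812 = 1.671 mg/L.
DO = C_s − D = 10.1 − 1.671 = 8.429 mg/L.

DO ≈ 8.43 mg/L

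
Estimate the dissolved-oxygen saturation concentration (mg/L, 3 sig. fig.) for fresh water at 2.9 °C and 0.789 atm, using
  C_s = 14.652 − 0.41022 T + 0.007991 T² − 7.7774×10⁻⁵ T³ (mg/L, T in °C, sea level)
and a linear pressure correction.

C_s ≈ 10.7 mg/L

At sea level: C_s = 14.652 − 0.41022×2.9 + 0.007991×2.9² − 7.7774×10⁻⁵×2.9³ = 13.53 mg/L.
Pressure correction: C_s' = 13.53 × 0.789 = 10.67 mg/L.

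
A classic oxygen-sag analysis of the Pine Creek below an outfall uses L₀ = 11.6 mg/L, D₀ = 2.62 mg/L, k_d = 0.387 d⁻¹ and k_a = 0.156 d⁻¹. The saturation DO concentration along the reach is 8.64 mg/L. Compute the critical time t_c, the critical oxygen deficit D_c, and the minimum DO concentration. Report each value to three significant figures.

At the critical point dD/dt = 0, so k_d L₀ e^(−k_d t) = k_a D. Substituting D(t) from the Streeter–Phelps equation and solving for t gives
t_c = ln[(k_a/k_d)(1 − D₀(k_a−k_d)/(k_d L₀))] / (k_a−k_d).
Here k_a−k_d = -0.2310 d⁻¹ and 1 − D₀(k_a−k_d)/(k_d L₀) = 1 − 2.62×-0.2310/(0.387×11.6) = 1.135, so
t_c = ln(0.4031 × 1.135) / -0.2310 = -0.7821 / -0.2310 = 3.386 d.
D_c = (k_d/k_a) L₀ e^(−k_d t_c) = (0.387/0.156) × 11.6 × e^(−0.387×3.386) = 2.481 × 11.6 × 0.2697 = 7.763 mg/L.
Minimum DO = C_s − D_c = 8.64 − 7.763 = 0.8775 mg/L.

t_c ≈ 3.39 d; D_c ≈ 7.76 mg/L; min DO ≈ 0.877 mg/L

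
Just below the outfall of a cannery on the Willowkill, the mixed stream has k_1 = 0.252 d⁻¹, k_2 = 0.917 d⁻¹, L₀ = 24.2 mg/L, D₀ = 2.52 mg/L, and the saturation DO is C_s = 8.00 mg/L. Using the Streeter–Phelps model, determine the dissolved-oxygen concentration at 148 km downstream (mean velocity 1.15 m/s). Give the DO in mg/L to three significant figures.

DO ≈ 3.40 mg/L

Travel time t = x/v = 148 km / (1.15 m/s) = 148000 m / 1.15 m/s = 128700 s = 1.490 d.
k_1 L₀/(k_2−k_1) = 0.252×24.2/(0.917−0.252) = 6.098/0.6650 = 9.171 mg/L.
e^(−k_1 t) = e^(−0.252×1.490) = 0.6870; e^(−k_2 t) = e^(−0.917×1.490) = 0.2552.
D = 9.171 × (0.6870 − 0.2552) + 2.52 × 0.2552 = 3.961 + 0.6430 = 4.604 mg/L.
DO = C_s − D = 8.00 − 4.604 = 3.396 mg/L.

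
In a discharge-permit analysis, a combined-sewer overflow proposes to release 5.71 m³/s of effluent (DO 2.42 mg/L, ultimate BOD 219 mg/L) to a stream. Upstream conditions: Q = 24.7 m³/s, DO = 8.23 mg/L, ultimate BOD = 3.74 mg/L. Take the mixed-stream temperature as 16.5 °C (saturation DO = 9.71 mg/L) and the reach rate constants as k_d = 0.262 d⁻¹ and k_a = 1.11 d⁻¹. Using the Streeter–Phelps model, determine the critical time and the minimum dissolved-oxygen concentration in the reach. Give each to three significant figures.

Mixed DO = (24.7×8.23 + 5.71×2.42)/(24.7+5.71) = 217.1/30.41 = 7.139 mg/L.
Mixed L₀ = (24.7×3.74 + 5.71×219)/(30.41) = 1343/30.41 = 44.16 mg/L.
Initial deficit D₀ = C_s − DO₀ = 9.71 − 7.139 = 2.571 mg/L.
t_c = (1/0.8480) ln[(1.11/0.262)(1 − 2.571×0.8480/(0.262×44.16))] = 1.179 × ln(3.438) = 1.456 d.
D_c = (0.262/1.11) × 44.16 × e^(−0.262×1.456) = 0.2360 × 44.16 × 0.6828 = 7.117 mg/L.
Minimum DO = 9.71 − 7.117 = 2.593 mg/L.

t_c ≈ 1.46 d; minimum DO ≈ 2.59 mg/L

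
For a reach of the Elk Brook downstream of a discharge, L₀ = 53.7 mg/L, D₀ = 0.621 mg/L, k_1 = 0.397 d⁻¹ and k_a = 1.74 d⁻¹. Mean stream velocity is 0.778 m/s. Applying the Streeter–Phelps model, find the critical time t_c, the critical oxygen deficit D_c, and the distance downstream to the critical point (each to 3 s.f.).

With k_a/k_1 = 4.383 and 1 − D₀(k_a−k_1)/(k_1 L₀) = 0.9609,
t_c = ln(4.383 × 0.9609) / (1.74 − 0.397) = ln(4.211) / 1.343 = 1.438/1.343 = 1.071 d.
D_c = (k_1/k_a) L₀ e^(−k_1 t_c) = (0.397/1.74) × 53.7 × e^(−0.397×1.071) = 0.2282 × 53.7 × 0.6538 = 8.010 mg/L.
x_c = v t_c = 0.778 m/s × 1.071 d × 86400 s/d = 71960 m ≈ 72.0 km.

t_c ≈ 1.07 d; D_c ≈ 8.01 mg/L; x_c ≈ 72.0 km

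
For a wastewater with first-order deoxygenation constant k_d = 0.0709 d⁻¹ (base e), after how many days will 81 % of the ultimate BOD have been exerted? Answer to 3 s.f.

t ≈ 23.4 d

y/L₀ = 1 − e^(−k_d t) = 0.81 ⇒ e^(−k_d t) = 0.190
t = −ln(0.190) / 0.0709 = 1.661 / 0.0709 = 23.42 d.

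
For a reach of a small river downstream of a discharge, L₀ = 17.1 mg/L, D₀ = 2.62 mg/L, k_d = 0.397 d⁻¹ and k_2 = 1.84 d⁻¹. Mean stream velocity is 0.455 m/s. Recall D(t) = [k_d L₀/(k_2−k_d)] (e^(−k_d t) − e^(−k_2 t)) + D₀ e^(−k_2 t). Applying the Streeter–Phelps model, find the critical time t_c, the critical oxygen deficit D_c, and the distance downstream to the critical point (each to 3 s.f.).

t_c ≈ 0.499 d; D_c ≈ 3.03 mg/L; x_c ≈ 19.6 km

At the critical point dD/dt = 0, so k_d L₀ e^(−k_d t) = k_2 D. Substituting D(t) from the Streeter–Phelps equation and solving for t gives
t_c = ln[(k_2/k_d)(1 − D₀(k_2−k_d)/(k_d L₀))] / (k_2−k_d).
Here k_2−k_d = 1.443 d⁻¹ and 1 − D₀(k_2−k_d)/(k_d L₀) = 1 − 2.62×1.443/(0.397×17.1) = 0.4431, so
t_c = ln(4.635 × 0.4431) / 1.443 = 0.7196 / 1.443 = 0.4987 d.
D_c = (k_d/k_2) L₀ e^(−k_d t_c) = (0.397/1.84) × 17.1 × e^(−0.397×0.4987) = 0.2158 × 17.1 × 0.8204 = 3.027 mg/L.
x_c = v t_c = 0.455 m/s × 0.4987 d × 86400 s/d = 19600 m ≈ 19.6 km.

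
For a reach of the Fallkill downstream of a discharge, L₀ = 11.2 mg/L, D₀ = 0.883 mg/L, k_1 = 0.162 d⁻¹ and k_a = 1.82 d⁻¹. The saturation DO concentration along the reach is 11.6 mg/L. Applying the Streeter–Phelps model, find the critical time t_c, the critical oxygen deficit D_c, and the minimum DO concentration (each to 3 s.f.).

With k_a/k_1 = 11.23 and 1 − D₀(k_a−k_1)/(k_1 L₀) = 0.1931,
t_c = ln(11.23 × 0.1931) / (1.82 − 0.162) = ln(2.170) / 1.658 = 0.7745/1.658 = 0.4671 d.
D_c = (k_1/k_a) L₀ e^(−k_1 t_c) = (0.162/1.82) × 11.2 × e^(−0.162×0.4671) = 0.08901 × 11.2 × 0.9271 = 0.9243 mg/L.
Minimum DO = C_s − D_c = 11.6 − 0.9243 = 10.68 mg/L.

t_c ≈ 0.467 d; D_c ≈ 0.924 mg/L; min DO ≈ 10.7 mg/L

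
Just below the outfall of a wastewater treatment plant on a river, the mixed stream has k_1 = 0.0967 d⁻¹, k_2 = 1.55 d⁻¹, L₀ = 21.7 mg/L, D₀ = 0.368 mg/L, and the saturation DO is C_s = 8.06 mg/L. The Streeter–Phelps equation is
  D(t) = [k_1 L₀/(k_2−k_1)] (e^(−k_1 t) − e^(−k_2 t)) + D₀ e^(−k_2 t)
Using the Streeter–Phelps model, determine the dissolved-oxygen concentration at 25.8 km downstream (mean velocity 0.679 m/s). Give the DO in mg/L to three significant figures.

Travel time t = x/v = 25.8 km / (0.679 m/s) = 25800 m / 0.679 m/s = 38000 s = 0.4398 d.
k_1 L₀/(k_2−k_1) = 0.0967×21.7/(1.55−0.0967) = 2.098/1.453 = 1.444 mg/L.
e^(−k_1 t) = e^(−0.0967×0.4398) = 0.9584; e^(−k_2 t) = e^(−1.55×0.4398) = 0.5058.
D = 1.444 × (0.9584 − 0.5058) + 0.368 × 0.5058 = 0.6535 + 0.1861 = 0.8396 mg/L.
DO = C_s − D = 8.06 − 0.8396 = 7.220 mg/L.

DO ≈ 7.22 mg/L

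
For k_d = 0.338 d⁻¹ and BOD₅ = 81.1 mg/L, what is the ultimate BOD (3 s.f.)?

L₀ ≈ 99.5 mg/L

BOD₅ = L₀(1 − e^(−5k_d)) ⇒ L₀ = BOD₅ / (1 − e^(−5×0.338))
= 81.1 / (1 − 0.1845) = 81.1 / 0.8155 = 99.45 mg/L.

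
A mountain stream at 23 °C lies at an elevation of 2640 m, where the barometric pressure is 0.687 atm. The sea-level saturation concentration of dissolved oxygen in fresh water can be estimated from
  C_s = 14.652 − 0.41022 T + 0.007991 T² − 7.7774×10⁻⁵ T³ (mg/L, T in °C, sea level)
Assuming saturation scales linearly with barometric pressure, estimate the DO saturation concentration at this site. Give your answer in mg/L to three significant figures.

C_s ≈ 5.84 mg/L

At sea level: C_s = 14.652 − 0.41022×23 + 0.007991×23² − 7.7774×10⁻⁵×23³ = 8.498 mg/L.
Pressure correction: C_s' = 8.498 × 0.687 = 5.838 mg/L.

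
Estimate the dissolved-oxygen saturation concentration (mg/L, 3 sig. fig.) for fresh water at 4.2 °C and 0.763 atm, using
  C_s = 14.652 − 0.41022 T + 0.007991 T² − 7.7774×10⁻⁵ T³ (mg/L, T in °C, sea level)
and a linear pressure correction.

C_s ≈ 9.97 mg/L

At sea level: C_s = 14.652 − 0.41022×4.2 + 0.007991×4.2² − 7.7774×10⁻⁵×4.2³ = 13.06 mg/L.
Pressure correction: C_s' = 13.06 × 0.763 = 9.968 mg/L.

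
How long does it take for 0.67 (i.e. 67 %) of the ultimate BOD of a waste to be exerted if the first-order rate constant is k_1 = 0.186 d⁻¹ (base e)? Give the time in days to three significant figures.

y/L₀ = 1 − e^(−k_1 t) = 0.67 ⇒ e^(−k_1 t) = 0.330
t = −ln(0.330) / 0.186 = 1.109 / 0.186 = 5.961 d.

t ≈ 5.96 d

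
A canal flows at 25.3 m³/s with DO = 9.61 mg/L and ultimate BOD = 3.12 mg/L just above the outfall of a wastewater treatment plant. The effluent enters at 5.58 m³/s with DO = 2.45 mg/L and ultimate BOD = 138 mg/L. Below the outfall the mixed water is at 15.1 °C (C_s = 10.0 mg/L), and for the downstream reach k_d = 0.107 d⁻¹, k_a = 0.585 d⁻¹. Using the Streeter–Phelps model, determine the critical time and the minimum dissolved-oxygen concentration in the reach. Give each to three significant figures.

Mixed DO = (25.3×9.61 + 5.58×2.45)/(25.3+5.58) = 256.8/30.88 = 8.316 mg/L.
Mixed L₀ = (25.3×3.12 + 5.58×138)/(30.88) = 849.0/30.88 = 27.49 mg/L.
Initial deficit D₀ = C_s − DO₀ = 10.0 − 8.316 = 1.684 mg/L.
t_c = (1/0.4780) ln[(0.585/0.107)(1 − 1.684×0.4780/(0.107×27.49))] = 2.092 × ln(3.971) = 2.885 d.
D_c = (0.107/0.585) × 27.49 × e^(−0.107×2.885) = 0.1829 × 27.49 × 0.7344 = 3.693 mg/L.
Minimum DO = 10.0 − 3.693 = 6.307 mg/L.

t_c ≈ 2.89 d; minimum DO ≈ 6.31 mg/L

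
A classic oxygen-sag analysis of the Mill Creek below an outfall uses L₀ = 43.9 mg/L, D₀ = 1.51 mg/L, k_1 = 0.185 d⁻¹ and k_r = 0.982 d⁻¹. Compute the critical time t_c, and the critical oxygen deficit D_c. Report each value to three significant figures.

At the critical point dD/dt = 0, so k_1 L₀ e^(−k_1 t) = k_r D. Substituting D(t) from the Streeter–Phelps equation and solving for t gives
t_c = ln[(k_r/k_1)(1 − D₀(k_r−k_1)/(k_1 L₀))] / (k_r−k_1).
Here k_r−k_1 = 0.7970 d⁻¹ and 1 − D₀(k_r−k_1)/(k_1 L₀) = 1 − 1.51×0.7970/(0.185×43.9) = 0.8518, so
t_c = ln(5.308 × 0.8518) / 0.7970 = 1.509 / 0.7970 = 1.893 d.
L(t_c) = L₀ e^(−k_1 t_c) = 43.9 × 0.7045 = 30.93 mg/L, and at the critical point k_r D_c = k_1 L, so D_c = (0.185/0.982) × 30.93 = 5.827 mg/L.

t_c ≈ 1.89 d; D_c ≈ 5.83 mg/L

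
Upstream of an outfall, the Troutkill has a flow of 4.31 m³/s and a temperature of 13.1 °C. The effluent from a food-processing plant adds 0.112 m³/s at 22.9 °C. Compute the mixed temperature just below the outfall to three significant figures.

Flow-weighted mixing: C = (Q_r C_r + Q_w C_w)/(Q_r + Q_w)
= (4.31×13.1 + 0.112×22.9)/(4.31 + 0.112) = 59.03/4.422 = 13.35 °C.

13.3 °C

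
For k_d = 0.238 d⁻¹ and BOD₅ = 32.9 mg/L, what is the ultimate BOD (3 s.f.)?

BOD₅ = L₀(1 − e^(−5k_d)) ⇒ L₀ = BOD₅ / (1 − e^(−5×0.238))
= 32.9 / (1 − 0.3042) = 32.9 / 0.6958 = 47.29 mg/L.

L₀ ≈ 47.3 mg/L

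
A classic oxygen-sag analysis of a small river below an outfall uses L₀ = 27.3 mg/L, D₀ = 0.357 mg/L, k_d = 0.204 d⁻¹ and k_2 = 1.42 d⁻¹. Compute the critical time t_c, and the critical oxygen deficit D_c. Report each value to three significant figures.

With k_2/k_d = 6.961 and 1 − D₀(k_2−k_d)/(k_d L₀) = 0.9221,
t_c = ln(6.961 × 0.9221) / (1.42 − 0.204) = ln(6.418) / 1.216 = 1.859/1.216 = 1.529 d.
D_c = (k_d/k_2) L₀ e^(−k_d t_c) = (0.204/1.42) × 27.3 × e^(−0.204×1.529) = 0.1437 × 27.3 × 0.7321 = 2.871 mg/L.

t_c ≈ 1.53 d; D_c ≈ 2.87 mg/L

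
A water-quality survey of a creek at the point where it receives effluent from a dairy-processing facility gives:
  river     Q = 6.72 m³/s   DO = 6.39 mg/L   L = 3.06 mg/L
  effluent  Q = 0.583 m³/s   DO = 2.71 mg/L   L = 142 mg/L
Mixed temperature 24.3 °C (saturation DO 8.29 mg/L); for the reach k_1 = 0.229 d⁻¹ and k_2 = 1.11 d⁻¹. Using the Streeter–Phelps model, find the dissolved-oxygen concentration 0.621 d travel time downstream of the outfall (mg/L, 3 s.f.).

Mixed DO = (6.72×6.39 + 0.583×2.71)/(6.72+0.583) = 44.52/7.303 = 6.096 mg/L.
Mixed L₀ = (6.72×3.06 + 0.583×142)/(7.303) = 103.3/7.303 = 14.15 mg/L.
Initial deficit D₀ = C_s − DO₀ = 8.29 − 6.096 = 2.194 mg/L.
D(0.621) = [0.229×14.15/(1.11−0.229)](e^(−0.229×0.621) − e^(−1.11×0.621)) + 2.194 e^(−1.11×0.621)
= 3.678 × (0.8674 − 0.5019) + 2.194 × 0.5019 = 2.446 mg/L.
DO = 8.29 − 2.446 = 5.844 mg/L.

DO ≈ 5.84 mg/L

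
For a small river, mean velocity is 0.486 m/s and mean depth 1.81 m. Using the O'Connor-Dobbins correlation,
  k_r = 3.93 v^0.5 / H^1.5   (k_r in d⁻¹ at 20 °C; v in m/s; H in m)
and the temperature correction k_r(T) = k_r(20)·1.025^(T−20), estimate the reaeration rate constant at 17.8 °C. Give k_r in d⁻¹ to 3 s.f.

k_r ≈ 1.07 d⁻¹

k_r(20) = 3.93 × 0.486^0.5 / 1.81^1.5 = 3.93 × 0.6971 / 2.435 = 1.125 d⁻¹.
k_r(17.8) = 1.125 × 1.025^(17.8−20) = 1.125 × 0.9471 = 1.066 d⁻¹.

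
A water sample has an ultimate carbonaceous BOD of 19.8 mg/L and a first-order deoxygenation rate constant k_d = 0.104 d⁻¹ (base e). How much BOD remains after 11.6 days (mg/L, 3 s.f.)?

L ≈ 5.93 mg/L

L_t = L₀ e^(−k_d t) = 19.8 × e^(−0.104×11.6) = 19.8 × 0.2993 = 5.926 mg/L.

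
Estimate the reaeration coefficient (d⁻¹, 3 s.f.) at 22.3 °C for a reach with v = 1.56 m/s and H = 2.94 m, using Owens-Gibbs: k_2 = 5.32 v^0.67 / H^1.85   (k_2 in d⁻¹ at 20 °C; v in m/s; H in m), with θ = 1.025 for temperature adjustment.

k_2 ≈ 1.03 d⁻¹

k_2(20) = 5.32 × 1.56^0.67 / 2.94^1.85 = 5.32 × 1.347 / 7.353 = 0.9747 d⁻¹.
k_2(22.3) = 0.9747 × 1.025^(22.3−20) = 0.9747 × 1.058 = 1.032 d⁻¹.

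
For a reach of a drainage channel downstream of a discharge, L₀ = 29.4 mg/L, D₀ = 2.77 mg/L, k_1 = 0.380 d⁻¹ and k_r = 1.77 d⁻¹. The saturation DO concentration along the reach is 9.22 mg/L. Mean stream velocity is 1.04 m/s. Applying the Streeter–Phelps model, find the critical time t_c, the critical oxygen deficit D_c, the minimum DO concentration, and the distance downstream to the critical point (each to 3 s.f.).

t_c ≈ 0.803 d; D_c ≈ 4.65 mg/L; min DO ≈ 4.57 mg/L; x_c ≈ 72.1 km

t_c = [1/(k_r−k_1)] ln[(k_r/k_1)(1 − D₀(k_r−k_1)/(k_1 L₀))]
= [1/(1.77−0.380)] ln[(1.77/0.380)(1 − 2.77×1.390/(0.380×29.4))]
= (1/1.390) ln[4.658 × 0.6554] = 0.7194 × ln(3.053) = 0.7194 × 1.116 = 0.8029 d.
L(t_c) = L₀ e^(−k_1 t_c) = 29.4 × 0.7371 = 21.67 mg/L, and at the critical point k_r D_c = k_1 L, so D_c = (0.380/1.77) × 21.67 = 4.652 mg/L.
Minimum DO = C_s − D_c = 9.22 − 4.652 = 4.568 mg/L.
x_c = v t_c = 1.04 m/s × 0.8029 d × 86400 s/d = 72140 m ≈ 72.1 km.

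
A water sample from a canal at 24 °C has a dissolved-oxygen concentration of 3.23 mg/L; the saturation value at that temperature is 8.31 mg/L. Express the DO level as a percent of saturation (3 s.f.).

% saturation = C/C_s × 100 = 3.23/8.31 × 100 = 38.9 %.

38.9 % saturation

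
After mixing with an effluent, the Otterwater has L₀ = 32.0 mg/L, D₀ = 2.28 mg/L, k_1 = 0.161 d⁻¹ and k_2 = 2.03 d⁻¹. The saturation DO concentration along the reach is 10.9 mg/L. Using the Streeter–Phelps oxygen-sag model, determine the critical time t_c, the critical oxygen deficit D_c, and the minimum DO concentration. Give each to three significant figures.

With k_2/k_1 = 12.61 and 1 − D₀(k_2−k_1)/(k_1 L₀) = 0.1729,
t_c = ln(12.61 × 0.1729) / (2.03 − 0.161) = ln(2.180) / 1.869 = 0.7792/1.869 = 0.4169 d.
D_c = (k_1/k_2) L₀ e^(−k_1 t_c) = (0.161/2.03) × 32.0 × e^(−0.161×0.4169) = 0.07931 × 32.0 × 0.9351 = 2.373 mg/L.
Minimum DO = C_s − D_c = 10.9 − 2.373 = 8.527 mg/L.

t_c ≈ 0.417 d; D_c ≈ 2.37 mg/L; min DO ≈ 8.53 mg/L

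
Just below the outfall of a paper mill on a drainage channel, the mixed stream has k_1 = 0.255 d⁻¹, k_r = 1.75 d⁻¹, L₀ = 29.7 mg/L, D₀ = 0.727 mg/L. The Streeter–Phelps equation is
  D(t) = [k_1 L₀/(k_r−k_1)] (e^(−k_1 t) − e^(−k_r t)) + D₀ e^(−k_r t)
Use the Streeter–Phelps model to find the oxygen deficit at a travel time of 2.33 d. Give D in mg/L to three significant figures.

D ≈ 2.72 mg/L

k_1 L₀/(k_r−k_1) = 0.255×29.7/(1.75−0.255) = 7.574/1.495 = 5.066 mg/L.
e^(−k_1 t) = e^(−0.255×2.330) = 0.5520; e^(−k_r t) = e^(−1.75×2.330) = 0.01695.
D = 5.066 × (0.5520 − 0.01695) + 0.727 × 0.01695 = 2.711 + 0.01232 = 2.723 mg/L.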